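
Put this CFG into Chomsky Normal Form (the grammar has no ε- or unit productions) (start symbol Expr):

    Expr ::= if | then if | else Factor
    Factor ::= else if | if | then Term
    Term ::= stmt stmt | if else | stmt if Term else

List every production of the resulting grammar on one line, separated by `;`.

Expr ::= if | X1 X2 | X3 Factor; Factor ::= X3 X2 | if | X1 Term; Term ::= X4 X4 | X2 X3 | X4 Y1; X1 ::= then; X2 ::= if; X3 ::= else; X4 ::= stmt; Y1 ::= X2 Y2; Y2 ::= Term X3

Introduce a nonterminal for each terminal appearing in a rule of length ≥ 2: X1 → then, X2 → if, X3 → else, X4 → stmt.
Binarize each right-hand side of length ≥ 3 by chaining fresh nonterminals (Y1, Y2, …): affected rules were Term → X4 X2 Term X3.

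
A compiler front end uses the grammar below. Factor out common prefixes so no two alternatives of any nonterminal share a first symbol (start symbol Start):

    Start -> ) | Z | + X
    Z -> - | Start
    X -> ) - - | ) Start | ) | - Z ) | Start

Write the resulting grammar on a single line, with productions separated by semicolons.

X has alternatives sharing prefix ')': factor to X → ) X1 with X1 → - - | Start | ε.

Start -> ) | Z | + X; Z -> - | Start; X -> - Z ) | Start | ) X1; X1 -> - - | Start | ε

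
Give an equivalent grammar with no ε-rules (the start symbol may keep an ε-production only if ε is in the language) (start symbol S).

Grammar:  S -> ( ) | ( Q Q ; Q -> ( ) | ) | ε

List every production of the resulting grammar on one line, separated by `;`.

The nullable symbols are {Q}.
ε ∉ L(G), so no ε-production is kept.
For each production, add variants omitting each subset of nullable occurrences: S → ( Q Q gives ( Q Q | ( Q | (.

S -> ( ) | ( Q Q | ( Q | (; Q -> ( ) | )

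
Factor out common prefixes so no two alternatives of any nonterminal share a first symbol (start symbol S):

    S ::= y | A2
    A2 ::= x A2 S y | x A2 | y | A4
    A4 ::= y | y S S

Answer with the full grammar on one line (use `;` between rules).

A2 has alternatives sharing prefix 'x A2': factor to A2 → x A2 A2' with A2' → S y | ε.
A4 has alternatives sharing prefix 'y': factor to A4 → y A4' with A4' → ε | S S.

S ::= y | A2; A2 ::= y | A4 | x A2 A2'; A4 ::= y A4'; A2' ::= S y | ε; A4' ::= ε | S S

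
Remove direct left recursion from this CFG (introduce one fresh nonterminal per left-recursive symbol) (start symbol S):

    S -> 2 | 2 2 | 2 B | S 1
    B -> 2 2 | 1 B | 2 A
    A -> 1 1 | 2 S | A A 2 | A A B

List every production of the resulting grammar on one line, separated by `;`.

S -> 2 S' | 2 2 S' | 2 B S'; B -> 2 2 | 1 B | 2 A; A -> 1 1 A' | 2 S A'; S' -> 1 S' | ε; A' -> A 2 A' | A B A' | ε

Directly left-recursive nonterminals: S, A.
For S: α = {1}, β = {2, 2 2, 2 B}. Rewrite as S → β S' and S' → α S' | ε.
For A: α = {A 2, A B}, β = {1 1, 2 S}. Rewrite as A → β A' and A' → α A' | ε.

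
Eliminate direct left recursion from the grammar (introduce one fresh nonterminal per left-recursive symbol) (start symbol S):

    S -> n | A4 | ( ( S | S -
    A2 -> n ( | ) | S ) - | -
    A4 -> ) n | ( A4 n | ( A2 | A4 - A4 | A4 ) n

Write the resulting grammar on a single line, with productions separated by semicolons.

Left recursion appears on S, A4.
For S: α = {-}, β = {n, A4, ( ( S}. Rewrite as S → β S' and S' → α S' | ε.
For A4: α = {- A4, ) n}, β = {) n, ( A4 n, ( A2}. Rewrite as A4 → β A4' and A4' → α A4' | ε.

S -> n S' | A4 S' | ( ( S S'; A2 -> n ( | ) | S ) - | -; A4 -> ) n A4' | ( A4 n A4' | ( A2 A4'; S' -> - S' | ε; A4' -> - A4 A4' | ) n A4' | ε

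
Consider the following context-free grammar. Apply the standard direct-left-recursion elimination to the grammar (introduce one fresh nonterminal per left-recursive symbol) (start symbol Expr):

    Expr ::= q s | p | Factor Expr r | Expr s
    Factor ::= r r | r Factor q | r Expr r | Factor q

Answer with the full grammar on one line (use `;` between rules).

Directly left-recursive nonterminals: Expr, Factor.
For Expr: α = {s}, β = {q s, p, Factor Expr r}. Rewrite as Expr → β Expr1 and Expr1 → α Expr1 | ε.
For Factor: α = {q}, β = {r r, r Factor q, r Expr r}. Rewrite as Factor → β Factor1 and Factor1 → α Factor1 | ε.

Expr ::= q s Expr1 | p Expr1 | Factor Expr r Expr1; Factor ::= r r Factor1 | r Factor q Factor1 | r Expr r Factor1; Expr1 ::= s Expr1 | ε; Factor1 ::= q Factor1 | ε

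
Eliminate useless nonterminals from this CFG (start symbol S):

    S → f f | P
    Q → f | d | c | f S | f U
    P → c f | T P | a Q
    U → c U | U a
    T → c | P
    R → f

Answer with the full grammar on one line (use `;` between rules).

S → f f | P; Q → f | d | c | f S; P → c f | T P | a Q; T → c | P

Generating nonterminals: {P, Q, R, S, T}.
Reachable from S after that: {P, Q, S, T}.
Removed useless symbols: {R, U} and every production mentioning them.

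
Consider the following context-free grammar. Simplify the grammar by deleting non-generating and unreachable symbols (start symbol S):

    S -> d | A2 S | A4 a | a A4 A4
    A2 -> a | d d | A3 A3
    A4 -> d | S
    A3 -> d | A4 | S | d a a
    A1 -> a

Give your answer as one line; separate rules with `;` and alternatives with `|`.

S -> d | A2 S | A4 a | a A4 A4; A2 -> a | d d | A3 A3; A4 -> d | S; A3 -> d | A4 | S | d a a

Generating nonterminals: {A1, A2, A3, A4, S}.
Reachable from S after that: {A2, A3, A4, S}.
Removed useless symbols: {A1} and every production mentioning them.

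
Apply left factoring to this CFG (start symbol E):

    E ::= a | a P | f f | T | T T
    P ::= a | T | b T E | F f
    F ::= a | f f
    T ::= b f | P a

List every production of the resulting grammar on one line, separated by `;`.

E has alternatives sharing prefix 'a': factor to E → a E' with E' → ε | P.
E has alternatives sharing prefix 'T': factor to E → T E'' with E'' → ε | T.

E ::= f f | a E' | T E''; P ::= a | T | b T E | F f; F ::= a | f f; T ::= b f | P a; E' ::= ε | P; E'' ::= ε | T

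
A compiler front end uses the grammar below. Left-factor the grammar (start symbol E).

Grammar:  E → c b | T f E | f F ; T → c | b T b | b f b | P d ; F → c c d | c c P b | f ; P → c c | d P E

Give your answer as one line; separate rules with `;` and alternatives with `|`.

E → c b | T f E | f F; T → c | P d | b T'; F → f | c c F'; P → c c | d P E; T' → T b | f b; F' → d | P b

T has alternatives sharing prefix 'b': factor to T → b T' with T' → T b | f b.
F has alternatives sharing prefix 'c c': factor to F → c c F' with F' → d | P b.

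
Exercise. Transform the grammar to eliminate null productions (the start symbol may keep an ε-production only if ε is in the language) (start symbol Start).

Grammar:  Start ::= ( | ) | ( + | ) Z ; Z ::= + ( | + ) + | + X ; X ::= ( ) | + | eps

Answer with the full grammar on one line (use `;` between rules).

Start ::= ( | ) | ( + | ) Z; Z ::= + ( | + ) + | + X | +; X ::= ( ) | +

Nullable nonterminals: {X}.
ε ∉ L(G), so no ε-production is kept.
Add the nullable-subset variants: Z → + X gives + X | +.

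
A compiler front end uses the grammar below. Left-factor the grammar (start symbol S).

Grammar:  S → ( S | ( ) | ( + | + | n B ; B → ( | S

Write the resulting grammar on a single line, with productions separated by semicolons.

S → + | n B | ( S'; B → ( | S; S' → S | ) | +

S has alternatives sharing prefix '(': factor to S → ( S' with S' → S | ) | +.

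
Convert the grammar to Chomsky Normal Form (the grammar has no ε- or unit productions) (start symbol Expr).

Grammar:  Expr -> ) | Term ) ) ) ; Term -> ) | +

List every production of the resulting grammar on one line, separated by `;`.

Expr -> ) | Term Y1; Term -> ) | +; X1 -> ); Y1 -> X1 Y2; Y2 -> X1 X1

Introduce a nonterminal for each terminal appearing in a rule of length ≥ 2: X1 → ).
Binarize each right-hand side of length ≥ 3 by chaining fresh nonterminals (Y1, Y2, …): affected rules were Expr → Term X1 X1 X1.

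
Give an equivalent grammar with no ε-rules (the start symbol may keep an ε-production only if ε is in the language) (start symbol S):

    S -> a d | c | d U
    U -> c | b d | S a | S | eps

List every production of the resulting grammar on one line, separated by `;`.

Nullable set = {U}.
ε ∉ L(G), so no ε-production is kept.
Add the nullable-subset variants: S → d U gives d U | d.

S -> a d | c | d U | d; U -> c | b d | S a | S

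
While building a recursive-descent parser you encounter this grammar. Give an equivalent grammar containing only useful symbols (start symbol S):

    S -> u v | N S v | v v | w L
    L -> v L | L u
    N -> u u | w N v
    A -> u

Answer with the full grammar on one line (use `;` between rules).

S -> u v | N S v | v v; N -> u u | w N v

Generating nonterminals: {A, N, S}.
Reachable from S after that: {N, S}.
Removed useless symbols: {A, L} and every production mentioning them.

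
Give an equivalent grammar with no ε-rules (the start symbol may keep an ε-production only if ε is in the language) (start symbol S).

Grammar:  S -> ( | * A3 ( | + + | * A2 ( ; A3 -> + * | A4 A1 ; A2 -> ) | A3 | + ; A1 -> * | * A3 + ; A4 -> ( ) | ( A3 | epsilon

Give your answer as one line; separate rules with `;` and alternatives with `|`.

S -> ( | * A3 ( | + + | * A2 (; A3 -> + * | A4 A1 | A1; A2 -> ) | A3 | +; A1 -> * | * A3 +; A4 -> ( ) | ( A3

The nullable symbols are {A4}.
ε ∉ L(G), so no ε-production is kept.
Expand every rule over subsets of its nullable positions: A3 → A4 A1 gives A4 A1 | A1.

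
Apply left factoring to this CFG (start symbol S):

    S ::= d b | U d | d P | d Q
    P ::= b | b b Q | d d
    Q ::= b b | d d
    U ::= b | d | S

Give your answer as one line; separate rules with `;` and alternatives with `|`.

S ::= U d | d S'; P ::= d d | b P'; Q ::= b b | d d; U ::= b | d | S; S' ::= b | P | Q; P' ::= ε | b Q

S has alternatives sharing prefix 'd': factor to S → d S' with S' → b | P | Q.
P has alternatives sharing prefix 'b': factor to P → b P' with P' → ε | b Q.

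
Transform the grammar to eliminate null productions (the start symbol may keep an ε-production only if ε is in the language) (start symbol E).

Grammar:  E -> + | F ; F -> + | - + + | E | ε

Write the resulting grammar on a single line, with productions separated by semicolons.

E -> + | F | ε; F -> + | - + + | E

Nullable nonterminals: {E, F}.
ε ∈ L(G) since E is nullable, so keep E → ε.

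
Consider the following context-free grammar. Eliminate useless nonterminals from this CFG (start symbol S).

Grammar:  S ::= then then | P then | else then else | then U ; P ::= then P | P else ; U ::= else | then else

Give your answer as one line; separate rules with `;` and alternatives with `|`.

S ::= then then | else then else | then U; U ::= else | then else

Generating nonterminals: {S, U}.
Reachable from S after that: {S, U}.
Removed useless symbols: {P} and every production mentioning them.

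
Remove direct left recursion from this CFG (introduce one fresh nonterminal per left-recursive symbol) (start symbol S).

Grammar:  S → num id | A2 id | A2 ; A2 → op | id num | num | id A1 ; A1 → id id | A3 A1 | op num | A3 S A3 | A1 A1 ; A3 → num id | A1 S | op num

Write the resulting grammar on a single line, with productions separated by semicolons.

Directly left-recursive nonterminal: A1.
For A1: α = {A1}, β = {id id, A3 A1, op num, A3 S A3}. Rewrite as A1 → β A1' and A1' → α A1' | ε.

S → num id | A2 id | A2; A2 → op | id num | num | id A1; A1 → id id A1' | A3 A1 A1' | op num A1' | A3 S A3 A1'; A3 → num id | A1 S | op num; A1' → A1 A1' | epsilon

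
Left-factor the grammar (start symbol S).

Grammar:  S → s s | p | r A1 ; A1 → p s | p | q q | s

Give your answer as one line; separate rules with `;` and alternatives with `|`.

S → s s | p | r A1; A1 → q q | s | p A1'; A1' → s | epsilon

A1 has alternatives sharing prefix 'p': factor to A1 → p A1' with A1' → s | ε.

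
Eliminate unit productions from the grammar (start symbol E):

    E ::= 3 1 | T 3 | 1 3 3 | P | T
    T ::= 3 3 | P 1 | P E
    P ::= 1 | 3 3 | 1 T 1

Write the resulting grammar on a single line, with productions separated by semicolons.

Unit pairs: E ⇒* {P, T}.
Replace each nonterminal's rules with the union of the non-unit rules of every nonterminal it unit-derives.

E ::= 3 1 | T 3 | 1 3 3 | 1 | 3 3 | 1 T 1 | P 1 | P E; T ::= 3 3 | P 1 | P E; P ::= 1 | 3 3 | 1 T 1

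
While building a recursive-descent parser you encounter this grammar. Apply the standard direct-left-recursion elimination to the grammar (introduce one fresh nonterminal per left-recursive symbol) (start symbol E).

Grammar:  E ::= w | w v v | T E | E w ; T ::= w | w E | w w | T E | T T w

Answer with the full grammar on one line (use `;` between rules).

E ::= w E' | w v v E' | T E E'; T ::= w T' | w E T' | w w T'; E' ::= w E' | ε; T' ::= E T' | T w T' | ε

Directly left-recursive nonterminals: E, T.
For E: α = {w}, β = {w, w v v, T E}. Rewrite as E → β E' and E' → α E' | ε.
For T: α = {E, T w}, β = {w, w E, w w}. Rewrite as T → β T' and T' → α T' | ε.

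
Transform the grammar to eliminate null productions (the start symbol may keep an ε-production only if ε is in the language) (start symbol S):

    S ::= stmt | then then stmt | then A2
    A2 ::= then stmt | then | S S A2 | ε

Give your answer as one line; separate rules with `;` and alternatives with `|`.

S ::= stmt | then then stmt | then A2 | then; A2 ::= then stmt | then | S S A2 | S S

The nullable symbols are {A2}.
ε ∉ L(G), so no ε-production is kept.
Add the nullable-subset variants: S → then A2 gives then A2 | then. A2 → S S A2 gives S S A2 | S S.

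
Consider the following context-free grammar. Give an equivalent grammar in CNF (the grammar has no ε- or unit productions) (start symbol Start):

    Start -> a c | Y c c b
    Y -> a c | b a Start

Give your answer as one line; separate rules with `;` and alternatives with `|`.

Start -> X1 X2 | Y Y1; Y -> X1 X2 | X3 Y3; X1 -> a; X2 -> c; X3 -> b; Y1 -> X2 Y2; Y2 -> X2 X3; Y3 -> X1 Start

Introduce a nonterminal for each terminal appearing in a rule of length ≥ 2: X1 → a, X2 → c, X3 → b.
Binarize each right-hand side of length ≥ 3 by chaining fresh nonterminals (Y1, Y2, …): affected rules were Start → Y X2 X2 X3; Y → X3 X1 Start.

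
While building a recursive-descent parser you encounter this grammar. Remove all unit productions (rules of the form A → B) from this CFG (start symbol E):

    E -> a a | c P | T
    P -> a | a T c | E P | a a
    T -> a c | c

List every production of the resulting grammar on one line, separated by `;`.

Unit pairs: E ⇒* {T}.
For every A with A ⇒* B via unit rules, add B's non-unit alternatives to A; then delete every rule of the form X → Y.

E -> a a | c P | a c | c; P -> a | a T c | E P | a a; T -> a c | c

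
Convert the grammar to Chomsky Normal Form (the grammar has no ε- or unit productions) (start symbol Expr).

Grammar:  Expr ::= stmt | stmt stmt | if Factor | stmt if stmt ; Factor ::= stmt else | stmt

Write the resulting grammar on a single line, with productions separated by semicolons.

Expr ::= stmt | X1 X1 | X2 Factor | X1 Y1; Factor ::= X1 X3 | stmt; X1 ::= stmt; X2 ::= if; X3 ::= else; Y1 ::= X2 X1

Introduce a nonterminal for each terminal appearing in a rule of length ≥ 2: X1 → stmt, X2 → if, X3 → else.
Binarize each right-hand side of length ≥ 3 by chaining fresh nonterminals (Y1, Y2, …): affected rules were Expr → X1 X2 X1.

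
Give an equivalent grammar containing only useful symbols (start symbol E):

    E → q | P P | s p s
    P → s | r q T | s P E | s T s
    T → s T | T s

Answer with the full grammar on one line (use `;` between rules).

Generating nonterminals: {E, P}.
Reachable from E after that: {E, P}.
Removed useless symbols: {T} and every production mentioning them.

E → q | P P | s p s; P → s | s P E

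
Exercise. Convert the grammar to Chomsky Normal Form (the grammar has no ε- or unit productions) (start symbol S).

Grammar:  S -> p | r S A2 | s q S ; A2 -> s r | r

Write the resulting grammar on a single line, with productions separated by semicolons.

Introduce a nonterminal for each terminal appearing in a rule of length ≥ 2: X1 → r, X2 → s, X3 → q.
Binarize each right-hand side of length ≥ 3 by chaining fresh nonterminals (Y1, Y2, …): affected rules were S → X1 S A2; S → X2 X3 S.

S -> p | X1 Y1 | X2 Y2; A2 -> X2 X1 | r; X1 -> r; X2 -> s; X3 -> q; Y1 -> S A2; Y2 -> X3 S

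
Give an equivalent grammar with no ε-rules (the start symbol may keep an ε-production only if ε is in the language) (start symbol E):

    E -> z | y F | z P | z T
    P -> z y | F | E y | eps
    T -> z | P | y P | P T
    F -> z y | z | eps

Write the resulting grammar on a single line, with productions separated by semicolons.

Nullable nonterminals: {F, P, T}.
ε ∉ L(G), so no ε-production is kept.
Add the nullable-subset variants: E → y F gives y F | y. T → y P gives y P | y.

E -> z | y F | y | z P | z T; P -> z y | F | E y; T -> z | P | y P | y | P T; F -> z y | z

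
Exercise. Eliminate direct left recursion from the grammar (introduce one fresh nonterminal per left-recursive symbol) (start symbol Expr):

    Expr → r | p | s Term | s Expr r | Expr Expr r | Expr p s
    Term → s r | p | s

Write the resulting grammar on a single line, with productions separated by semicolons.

Expr → r Expr1 | p Expr1 | s Term Expr1 | s Expr r Expr1; Term → s r | p | s; Expr1 → Expr r Expr1 | p s Expr1 | ε

Directly left-recursive nonterminal: Expr.
For Expr: α = {Expr r, p s}, β = {r, p, s Term, s Expr r}. Rewrite as Expr → β Expr1 and Expr1 → α Expr1 | ε.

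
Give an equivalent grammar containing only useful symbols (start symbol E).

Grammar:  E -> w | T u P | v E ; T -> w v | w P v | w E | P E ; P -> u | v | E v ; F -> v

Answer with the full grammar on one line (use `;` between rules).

Generating nonterminals: {E, F, P, T}.
Reachable from E after that: {E, P, T}.
Removed useless symbols: {F} and every production mentioning them.

E -> w | T u P | v E; T -> w v | w P v | w E | P E; P -> u | v | E v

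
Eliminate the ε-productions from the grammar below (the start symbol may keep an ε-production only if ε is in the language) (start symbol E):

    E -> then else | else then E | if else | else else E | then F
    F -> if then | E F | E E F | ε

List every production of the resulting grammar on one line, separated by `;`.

E -> then else | else then E | if else | else else E | then F | then; F -> if then | E F | E | E E F | E E

The nullable symbols are {F}.
ε ∉ L(G), so no ε-production is kept.
Add the nullable-subset variants: E → then F gives then F | then. F → E F gives E F | E. F → E E F gives E E F | E E.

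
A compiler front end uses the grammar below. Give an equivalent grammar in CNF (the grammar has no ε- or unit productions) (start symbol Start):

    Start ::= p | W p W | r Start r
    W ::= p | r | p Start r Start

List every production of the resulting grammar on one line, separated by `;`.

Introduce a nonterminal for each terminal appearing in a rule of length ≥ 2: X1 → p, X2 → r.
Binarize each right-hand side of length ≥ 3 by chaining fresh nonterminals (Y1, Y2, …): affected rules were Start → W X1 W; Start → X2 Start X2; W → X1 Start X2 Start.

Start ::= p | W Y1 | X2 Y2; W ::= p | r | X1 Y3; X1 ::= p; X2 ::= r; Y1 ::= X1 W; Y2 ::= Start X2; Y3 ::= Start Y4; Y4 ::= X2 Start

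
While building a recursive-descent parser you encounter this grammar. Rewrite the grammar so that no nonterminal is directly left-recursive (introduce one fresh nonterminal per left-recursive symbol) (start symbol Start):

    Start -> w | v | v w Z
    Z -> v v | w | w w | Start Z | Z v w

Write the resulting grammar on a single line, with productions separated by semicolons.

Start -> w | v | v w Z; Z -> v v Z1 | w Z1 | w w Z1 | Start Z Z1; Z1 -> v w Z1 | epsilon

Left recursion appears on Z.
For Z: α = {v w}, β = {v v, w, w w, Start Z}. Rewrite as Z → β Z1 and Z1 → α Z1 | ε.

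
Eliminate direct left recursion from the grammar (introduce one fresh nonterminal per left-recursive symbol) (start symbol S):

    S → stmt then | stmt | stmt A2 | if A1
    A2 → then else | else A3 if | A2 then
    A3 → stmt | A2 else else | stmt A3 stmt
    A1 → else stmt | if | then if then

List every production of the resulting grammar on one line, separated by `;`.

S → stmt then | stmt | stmt A2 | if A1; A2 → then else A2' | else A3 if A2'; A3 → stmt | A2 else else | stmt A3 stmt; A1 → else stmt | if | then if then; A2' → then A2' | ε

Left recursion appears on A2.
For A2: α = {then}, β = {then else, else A3 if}. Rewrite as A2 → β A2' and A2' → α A2' | ε.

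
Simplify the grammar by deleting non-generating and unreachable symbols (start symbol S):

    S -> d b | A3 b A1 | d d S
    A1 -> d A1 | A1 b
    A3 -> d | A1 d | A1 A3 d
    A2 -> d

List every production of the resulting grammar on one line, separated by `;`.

Generating nonterminals: {A2, A3, S}.
Reachable from S after that: {S}.
Removed useless symbols: {A1, A2, A3} and every production mentioning them.

S -> d b | d d S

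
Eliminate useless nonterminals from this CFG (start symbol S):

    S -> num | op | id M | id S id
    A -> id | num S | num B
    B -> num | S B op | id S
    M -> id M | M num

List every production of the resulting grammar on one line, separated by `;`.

Generating nonterminals: {A, B, S}.
Reachable from S after that: {S}.
Removed useless symbols: {A, B, M} and every production mentioning them.

S -> num | op | id S id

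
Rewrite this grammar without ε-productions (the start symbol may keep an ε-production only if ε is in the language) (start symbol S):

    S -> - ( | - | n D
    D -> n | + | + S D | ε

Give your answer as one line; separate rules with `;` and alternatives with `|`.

S -> - ( | - | n D | n; D -> n | + | + S D | + S

The nullable symbols are {D}.
ε ∉ L(G), so no ε-production is kept.
Add the nullable-subset variants: S → n D gives n D | n. D → + S D gives + S D | + S.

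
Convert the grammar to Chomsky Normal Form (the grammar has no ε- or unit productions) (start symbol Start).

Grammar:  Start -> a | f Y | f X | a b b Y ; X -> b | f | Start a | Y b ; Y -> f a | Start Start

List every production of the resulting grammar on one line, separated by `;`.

Start -> a | X1 Y | X1 X | X2 Y1; X -> b | f | Start X2 | Y X3; Y -> X1 X2 | Start Start; X1 -> f; X2 -> a; X3 -> b; Y1 -> X3 Y2; Y2 -> X3 Y

Introduce a nonterminal for each terminal appearing in a rule of length ≥ 2: X1 → f, X2 → a, X3 → b.
Binarize each right-hand side of length ≥ 3 by chaining fresh nonterminals (Y1, Y2, …): affected rules were Start → X2 X3 X3 Y.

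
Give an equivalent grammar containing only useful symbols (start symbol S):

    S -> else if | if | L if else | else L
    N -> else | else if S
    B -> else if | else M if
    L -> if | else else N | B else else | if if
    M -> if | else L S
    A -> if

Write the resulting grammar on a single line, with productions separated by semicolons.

S -> else if | if | L if else | else L; N -> else | else if S; B -> else if | else M if; L -> if | else else N | B else else | if if; M -> if | else L S

Generating nonterminals: {A, B, L, M, N, S}.
Reachable from S after that: {B, L, M, N, S}.
Removed useless symbols: {A} and every production mentioning them.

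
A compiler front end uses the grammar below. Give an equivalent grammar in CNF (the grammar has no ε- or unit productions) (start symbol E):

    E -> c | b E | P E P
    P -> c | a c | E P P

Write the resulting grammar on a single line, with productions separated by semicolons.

E -> c | X1 E | P Y1; P -> c | X2 X3 | E Y2; X1 -> b; X2 -> a; X3 -> c; Y1 -> E P; Y2 -> P P

Introduce a nonterminal for each terminal appearing in a rule of length ≥ 2: X1 → b, X2 → a, X3 → c.
Binarize each right-hand side of length ≥ 3 by chaining fresh nonterminals (Y1, Y2, …): affected rules were E → P E P; P → E P P.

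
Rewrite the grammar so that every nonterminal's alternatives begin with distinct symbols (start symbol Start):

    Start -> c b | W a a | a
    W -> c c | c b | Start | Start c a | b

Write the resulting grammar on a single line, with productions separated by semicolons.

Start -> c b | W a a | a; W -> b | c W1 | Start W2; W1 -> c | b; W2 -> ε | c a

W has alternatives sharing prefix 'c': factor to W → c W1 with W1 → c | b.
W has alternatives sharing prefix 'Start': factor to W → Start W2 with W2 → ε | c a.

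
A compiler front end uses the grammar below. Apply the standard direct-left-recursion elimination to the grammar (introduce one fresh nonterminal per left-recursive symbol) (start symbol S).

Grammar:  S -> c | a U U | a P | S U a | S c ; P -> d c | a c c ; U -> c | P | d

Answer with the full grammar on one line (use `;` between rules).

S is directly left-recursive.
For S: α = {U a, c}, β = {c, a U U, a P}. Rewrite as S → β S' and S' → α S' | ε.

S -> c S' | a U U S' | a P S'; P -> d c | a c c; U -> c | P | d; S' -> U a S' | c S' | ε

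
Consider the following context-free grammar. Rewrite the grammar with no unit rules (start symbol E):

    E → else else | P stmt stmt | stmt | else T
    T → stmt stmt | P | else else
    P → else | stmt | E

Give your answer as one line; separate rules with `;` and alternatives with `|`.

E → else else | P stmt stmt | stmt | else T; T → else else | P stmt stmt | stmt | else T | else | stmt stmt; P → else else | P stmt stmt | stmt | else T | else

Unit pairs: P ⇒* {E}; T ⇒* {E, P}.
Replace each nonterminal's rules with the union of the non-unit rules of every nonterminal it unit-derives.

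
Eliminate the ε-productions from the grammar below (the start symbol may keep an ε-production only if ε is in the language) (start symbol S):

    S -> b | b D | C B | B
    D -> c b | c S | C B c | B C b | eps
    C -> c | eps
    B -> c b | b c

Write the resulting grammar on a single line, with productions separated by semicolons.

S -> b | b D | C B | B; D -> c b | c S | C B c | B c | B C b | B b; C -> c; B -> c b | b c

The nullable symbols are {C, D}.
ε ∉ L(G), so no ε-production is kept.
Expand every rule over subsets of its nullable positions: S → C B gives C B | B. D → C B c gives C B c | B c. D → B C b gives B C b | B b.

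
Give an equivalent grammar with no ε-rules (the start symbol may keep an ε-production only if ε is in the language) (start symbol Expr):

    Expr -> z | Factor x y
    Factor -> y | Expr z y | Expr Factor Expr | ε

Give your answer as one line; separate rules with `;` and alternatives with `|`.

Expr -> z | Factor x y | x y; Factor -> y | Expr z y | Expr Factor Expr | Expr Expr

The nullable symbols are {Factor}.
ε ∉ L(G), so no ε-production is kept.
Add the nullable-subset variants: Expr → Factor x y gives Factor x y | x y. Factor → Expr Factor Expr gives Expr Factor Expr | Expr Expr.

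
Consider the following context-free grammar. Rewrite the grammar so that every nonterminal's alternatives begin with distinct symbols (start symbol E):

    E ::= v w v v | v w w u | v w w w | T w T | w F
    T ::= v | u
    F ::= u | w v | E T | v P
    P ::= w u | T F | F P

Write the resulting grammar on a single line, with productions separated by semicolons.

E ::= T w T | w F | v w E'; T ::= v | u; F ::= u | w v | E T | v P; P ::= w u | T F | F P; E' ::= v v | w E''; E'' ::= u | w

E has alternatives sharing prefix 'v w': factor to E → v w E' with E' → v v | w u | w w.
E' has alternatives sharing prefix 'w': factor to E' → w E'' with E'' → u | w.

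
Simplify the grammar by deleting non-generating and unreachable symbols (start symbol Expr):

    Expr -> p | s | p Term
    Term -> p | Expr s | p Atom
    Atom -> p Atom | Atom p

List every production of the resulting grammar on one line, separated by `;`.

Generating nonterminals: {Expr, Term}.
Reachable from Expr after that: {Expr, Term}.
Removed useless symbols: {Atom} and every production mentioning them.

Expr -> p | s | p Term; Term -> p | Expr s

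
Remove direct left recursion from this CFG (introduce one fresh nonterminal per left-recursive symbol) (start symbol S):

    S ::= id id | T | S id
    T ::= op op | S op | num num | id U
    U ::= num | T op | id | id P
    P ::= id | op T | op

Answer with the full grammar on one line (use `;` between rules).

Directly left-recursive nonterminal: S.
For S: α = {id}, β = {id id, T}. Rewrite as S → β S' and S' → α S' | ε.

S ::= id id S' | T S'; T ::= op op | S op | num num | id U; U ::= num | T op | id | id P; P ::= id | op T | op; S' ::= id S' | eps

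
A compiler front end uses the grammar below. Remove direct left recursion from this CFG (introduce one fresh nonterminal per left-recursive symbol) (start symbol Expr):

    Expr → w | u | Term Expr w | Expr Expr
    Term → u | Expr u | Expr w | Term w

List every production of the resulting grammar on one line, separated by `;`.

Expr, Term are directly left-recursive.
For Expr: α = {Expr}, β = {w, u, Term Expr w}. Rewrite as Expr → β Expr1 and Expr1 → α Expr1 | ε.
For Term: α = {w}, β = {u, Expr u, Expr w}. Rewrite as Term → β Term1 and Term1 → α Term1 | ε.

Expr → w Expr1 | u Expr1 | Term Expr w Expr1; Term → u Term1 | Expr u Term1 | Expr w Term1; Expr1 → Expr Expr1 | epsilon; Term1 → w Term1 | epsilon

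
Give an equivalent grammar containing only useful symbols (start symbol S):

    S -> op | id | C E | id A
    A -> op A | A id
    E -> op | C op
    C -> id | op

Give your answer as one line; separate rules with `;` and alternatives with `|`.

S -> op | id | C E; E -> op | C op; C -> id | op

Generating nonterminals: {C, E, S}.
Reachable from S after that: {C, E, S}.
Removed useless symbols: {A} and every production mentioning them.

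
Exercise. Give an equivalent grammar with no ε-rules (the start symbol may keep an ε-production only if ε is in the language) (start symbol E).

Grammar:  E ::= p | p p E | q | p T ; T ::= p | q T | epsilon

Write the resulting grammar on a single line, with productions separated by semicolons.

Nullable nonterminals: {T}.
ε ∉ L(G), so no ε-production is kept.
For each production, add variants omitting each subset of nullable occurrences: T → q T gives q T | q.

E ::= p | p p E | q | p T; T ::= p | q T | q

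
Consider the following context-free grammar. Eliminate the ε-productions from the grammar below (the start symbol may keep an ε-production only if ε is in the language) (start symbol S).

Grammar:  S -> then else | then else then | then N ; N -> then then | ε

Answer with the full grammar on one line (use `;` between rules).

S -> then else | then else then | then N | then; N -> then then

The nullable symbols are {N}.
ε ∉ L(G), so no ε-production is kept.
Add the nullable-subset variants: S → then N gives then N | then.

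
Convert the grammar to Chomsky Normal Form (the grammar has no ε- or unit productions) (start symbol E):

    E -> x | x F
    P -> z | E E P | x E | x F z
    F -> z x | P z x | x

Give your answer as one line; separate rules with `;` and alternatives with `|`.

Introduce a nonterminal for each terminal appearing in a rule of length ≥ 2: X1 → x, X2 → z.
Binarize each right-hand side of length ≥ 3 by chaining fresh nonterminals (Y1, Y2, …): affected rules were P → E E P; P → X1 F X2; F → P X2 X1.

E -> x | X1 F; P -> z | E Y1 | X1 E | X1 Y2; F -> X2 X1 | P Y3 | x; X1 -> x; X2 -> z; Y1 -> E P; Y2 -> F X2; Y3 -> X2 X1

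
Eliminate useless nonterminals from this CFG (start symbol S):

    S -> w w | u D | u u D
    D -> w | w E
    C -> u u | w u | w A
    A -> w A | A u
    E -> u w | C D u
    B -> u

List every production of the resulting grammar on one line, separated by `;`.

Generating nonterminals: {B, C, D, E, S}.
Reachable from S after that: {C, D, E, S}.
Removed useless symbols: {A, B} and every production mentioning them.

S -> w w | u D | u u D; D -> w | w E; C -> u u | w u; E -> u w | C D u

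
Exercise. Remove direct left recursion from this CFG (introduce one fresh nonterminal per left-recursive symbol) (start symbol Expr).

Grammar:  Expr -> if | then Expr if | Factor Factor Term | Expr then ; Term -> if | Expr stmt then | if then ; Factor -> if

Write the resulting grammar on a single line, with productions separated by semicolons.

Directly left-recursive nonterminal: Expr.
For Expr: α = {then}, β = {if, then Expr if, Factor Factor Term}. Rewrite as Expr → β Expr1 and Expr1 → α Expr1 | ε.

Expr -> if Expr1 | then Expr if Expr1 | Factor Factor Term Expr1; Term -> if | Expr stmt then | if then; Factor -> if; Expr1 -> then Expr1 | ε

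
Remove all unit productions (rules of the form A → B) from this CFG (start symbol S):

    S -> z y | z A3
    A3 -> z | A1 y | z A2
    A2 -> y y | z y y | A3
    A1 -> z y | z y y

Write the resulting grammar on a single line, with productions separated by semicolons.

Unit pairs: A2 ⇒* {A3}.
For every A with A ⇒* B via unit rules, add B's non-unit alternatives to A; then delete every rule of the form X → Y.

S -> z y | z A3; A3 -> z | A1 y | z A2; A2 -> y y | z y y | z | A1 y | z A2; A1 -> z y | z y y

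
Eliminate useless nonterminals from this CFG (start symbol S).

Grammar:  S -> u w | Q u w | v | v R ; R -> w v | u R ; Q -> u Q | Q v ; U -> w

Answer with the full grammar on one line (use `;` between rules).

Generating nonterminals: {R, S, U}.
Reachable from S after that: {R, S}.
Removed useless symbols: {Q, U} and every production mentioning them.

S -> u w | v | v R; R -> w v | u R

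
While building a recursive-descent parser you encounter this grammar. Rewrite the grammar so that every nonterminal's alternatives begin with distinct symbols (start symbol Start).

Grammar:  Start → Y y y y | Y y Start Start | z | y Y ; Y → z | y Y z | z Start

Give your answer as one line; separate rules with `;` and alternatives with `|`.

Start has alternatives sharing prefix 'Y y': factor to Start → Y y Start1 with Start1 → y y | Start Start.
Y has alternatives sharing prefix 'z': factor to Y → z Y1 with Y1 → ε | Start.

Start → z | y Y | Y y Start1; Y → y Y z | z Y1; Start1 → y y | Start Start; Y1 → ε | Start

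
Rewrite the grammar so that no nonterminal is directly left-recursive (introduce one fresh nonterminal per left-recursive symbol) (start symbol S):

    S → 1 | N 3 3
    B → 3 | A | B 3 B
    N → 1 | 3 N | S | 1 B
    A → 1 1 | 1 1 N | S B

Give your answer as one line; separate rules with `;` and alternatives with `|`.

Left recursion appears on B.
For B: α = {3 B}, β = {3, A}. Rewrite as B → β B' and B' → α B' | ε.

S → 1 | N 3 3; B → 3 B' | A B'; N → 1 | 3 N | S | 1 B; A → 1 1 | 1 1 N | S B; B' → 3 B B' | ε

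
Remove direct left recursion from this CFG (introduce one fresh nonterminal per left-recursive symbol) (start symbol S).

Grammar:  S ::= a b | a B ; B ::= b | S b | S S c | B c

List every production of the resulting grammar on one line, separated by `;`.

B is directly left-recursive.
For B: α = {c}, β = {b, S b, S S c}. Rewrite as B → β B' and B' → α B' | ε.

S ::= a b | a B; B ::= b B' | S b B' | S S c B'; B' ::= c B' | ε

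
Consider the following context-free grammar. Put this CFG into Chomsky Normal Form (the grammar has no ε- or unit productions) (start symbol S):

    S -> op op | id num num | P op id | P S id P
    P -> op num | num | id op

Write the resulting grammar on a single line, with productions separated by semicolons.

Introduce a nonterminal for each terminal appearing in a rule of length ≥ 2: X1 → op, X2 → id, X3 → num.
Binarize each right-hand side of length ≥ 3 by chaining fresh nonterminals (Y1, Y2, …): affected rules were S → X2 X3 X3; S → P X1 X2; S → P S X2 P.

S -> X1 X1 | X2 Y1 | P Y2 | P Y3; P -> X1 X3 | num | X2 X1; X1 -> op; X2 -> id; X3 -> num; Y1 -> X3 X3; Y2 -> X1 X2; Y3 -> S Y4; Y4 -> X2 P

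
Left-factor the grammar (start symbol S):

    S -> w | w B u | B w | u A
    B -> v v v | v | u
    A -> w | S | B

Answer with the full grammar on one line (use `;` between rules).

S -> B w | u A | w S'; B -> u | v B'; A -> w | S | B; S' -> ε | B u; B' -> v v | ε

S has alternatives sharing prefix 'w': factor to S → w S' with S' → ε | B u.
B has alternatives sharing prefix 'v': factor to B → v B' with B' → v v | ε.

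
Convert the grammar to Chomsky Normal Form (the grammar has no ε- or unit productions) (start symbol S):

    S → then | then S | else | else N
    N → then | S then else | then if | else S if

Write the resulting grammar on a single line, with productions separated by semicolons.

S → then | X1 S | else | X2 N; N → then | S Y1 | X1 X3 | X2 Y2; X1 → then; X2 → else; X3 → if; Y1 → X1 X2; Y2 → S X3

Introduce a nonterminal for each terminal appearing in a rule of length ≥ 2: X1 → then, X2 → else, X3 → if.
Binarize each right-hand side of length ≥ 3 by chaining fresh nonterminals (Y1, Y2, …): affected rules were N → S X1 X2; N → X2 S X3.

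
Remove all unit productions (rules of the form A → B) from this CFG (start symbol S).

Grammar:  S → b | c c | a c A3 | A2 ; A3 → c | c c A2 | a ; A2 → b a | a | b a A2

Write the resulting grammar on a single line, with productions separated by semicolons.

Unit pairs: S ⇒* {A2}.
For each unit pair (A, B), copy every non-unit production of B to A, then drop all unit productions.

S → b a | a | b a A2 | b | c c | a c A3; A3 → c | c c A2 | a; A2 → b a | a | b a A2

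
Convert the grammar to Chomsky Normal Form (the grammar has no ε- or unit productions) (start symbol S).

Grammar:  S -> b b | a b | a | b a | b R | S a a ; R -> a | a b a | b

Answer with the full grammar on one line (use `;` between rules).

Introduce a nonterminal for each terminal appearing in a rule of length ≥ 2: X1 → b, X2 → a.
Binarize each right-hand side of length ≥ 3 by chaining fresh nonterminals (Y1, Y2, …): affected rules were S → S X2 X2; R → X2 X1 X2.

S -> X1 X1 | X2 X1 | a | X1 X2 | X1 R | S Y1; R -> a | X2 Y2 | b; X1 -> b; X2 -> a; Y1 -> X2 X2; Y2 -> X1 X2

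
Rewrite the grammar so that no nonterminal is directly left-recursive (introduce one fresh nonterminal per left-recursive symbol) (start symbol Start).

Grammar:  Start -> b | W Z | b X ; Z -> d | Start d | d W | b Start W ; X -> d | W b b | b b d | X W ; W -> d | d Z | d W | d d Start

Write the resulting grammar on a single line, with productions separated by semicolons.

Start -> b | W Z | b X; Z -> d | Start d | d W | b Start W; X -> d X1 | W b b X1 | b b d X1; W -> d | d Z | d W | d d Start; X1 -> W X1 | eps

X is directly left-recursive.
For X: α = {W}, β = {d, W b b, b b d}. Rewrite as X → β X1 and X1 → α X1 | ε.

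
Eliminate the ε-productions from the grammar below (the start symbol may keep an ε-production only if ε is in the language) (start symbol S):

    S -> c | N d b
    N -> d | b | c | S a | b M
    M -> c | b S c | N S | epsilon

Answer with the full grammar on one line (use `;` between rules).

The nullable symbols are {M}.
ε ∉ L(G), so no ε-production is kept.

S -> c | N d b; N -> d | b | c | S a | b M; M -> c | b S c | N S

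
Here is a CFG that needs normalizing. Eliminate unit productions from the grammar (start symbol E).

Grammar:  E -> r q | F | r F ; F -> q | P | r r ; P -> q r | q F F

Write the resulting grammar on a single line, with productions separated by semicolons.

E -> r q | r F | q | r r | q r | q F F; F -> q | r r | q r | q F F; P -> q r | q F F

Unit pairs: E ⇒* {F, P}; F ⇒* {P}.
For each unit pair (A, B), copy every non-unit production of B to A, then drop all unit productions.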